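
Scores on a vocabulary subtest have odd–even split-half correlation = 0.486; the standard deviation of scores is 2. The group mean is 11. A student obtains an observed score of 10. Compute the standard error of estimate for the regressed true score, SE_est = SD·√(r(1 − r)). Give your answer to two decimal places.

0.95

Spearman-Brown: r = 2(0.486) / (1 + 0.486) = 0.9720 / 1.4860 ≈ 0.6541
SE_est = 2.0000·√[r(1 − r)] ≈ 0.9513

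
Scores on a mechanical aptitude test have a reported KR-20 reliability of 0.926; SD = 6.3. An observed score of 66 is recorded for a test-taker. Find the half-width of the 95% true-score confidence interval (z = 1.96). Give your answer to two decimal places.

3.36

SEM = 6.300*√(1 − 0.926) ≈ 1.714
Half-width = 1.96*1.714 ≈ 3.359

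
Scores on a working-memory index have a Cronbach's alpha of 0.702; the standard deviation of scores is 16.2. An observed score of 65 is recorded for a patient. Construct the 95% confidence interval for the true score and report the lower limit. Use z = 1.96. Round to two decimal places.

47.67

SEM = 16.20000 × √(1 − 0.70200) = 16.20000 × √0.29800 ≃ 16.20000 × 0.54589 ≃ 8.84348
1.96 × SEM ≃ 17.33322
Lower limit = 65 − 17.33322 ≃ 47.66678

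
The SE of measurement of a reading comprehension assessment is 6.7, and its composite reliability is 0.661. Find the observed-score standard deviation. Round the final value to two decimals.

σ = SEM·(1 − r)^(−1/2) ≃ 6.7*1.718 ≃ 11.507

11.51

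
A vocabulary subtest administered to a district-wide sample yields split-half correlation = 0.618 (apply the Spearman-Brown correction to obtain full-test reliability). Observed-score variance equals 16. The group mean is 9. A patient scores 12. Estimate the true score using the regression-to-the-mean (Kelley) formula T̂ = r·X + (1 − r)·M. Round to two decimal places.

r_full = 2·0.618 / (1 + 0.618) ≈ 0.76391
T̂ = 0.76391(12) + 0.23609(9) ≈ 11.29172

11.29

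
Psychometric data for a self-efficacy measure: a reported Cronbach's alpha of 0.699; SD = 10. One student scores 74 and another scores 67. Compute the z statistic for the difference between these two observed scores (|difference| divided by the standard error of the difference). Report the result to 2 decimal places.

SEM = 10.000 × √(1 − 0.699) = 10.000 × √0.301 ≈ 10.000 × 0.549 ≈ 5.486
SE_diff = √2 × SEM ≈ 7.759
z = 7 / 7.759 ≈ 0.902

0.90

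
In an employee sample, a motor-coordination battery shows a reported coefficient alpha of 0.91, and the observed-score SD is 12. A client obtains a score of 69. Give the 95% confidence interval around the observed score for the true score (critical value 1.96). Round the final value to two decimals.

[61.94, 76.06]

The standard error of measurement is 12.000·√(1 − 0.910) ≈ 12.000·0.300 ≈ 3.600.
1.96 · SEM ≈ 7.056
95% CI: 69 ± 7.056 = [61.944, 76.056]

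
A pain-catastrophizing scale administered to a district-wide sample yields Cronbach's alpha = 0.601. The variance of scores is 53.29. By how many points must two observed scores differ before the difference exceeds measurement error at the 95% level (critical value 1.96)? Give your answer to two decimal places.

12.78

σ = 53.29^(1/2) = 7.30000
SEM = 7.30000 · √(1 − 0.60100) = 7.30000 · √0.39900 ≈ 7.30000 · 0.63166 ≈ 4.61115
SE_diff = √2 · SEM ≈ 6.52115
Smallest detectable difference = 1.96·6.52115 ≈ 12.78146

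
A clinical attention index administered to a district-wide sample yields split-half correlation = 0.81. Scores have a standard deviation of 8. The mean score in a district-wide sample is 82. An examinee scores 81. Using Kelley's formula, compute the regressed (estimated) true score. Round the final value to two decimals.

81.10

Full-length reliability (Spearman-Brown) = 2(0.81)/(1+0.81) ≈ 0.89503
Estimated true score = 0.89503×81 + (1 − 0.89503)×82 ≈ 81.10497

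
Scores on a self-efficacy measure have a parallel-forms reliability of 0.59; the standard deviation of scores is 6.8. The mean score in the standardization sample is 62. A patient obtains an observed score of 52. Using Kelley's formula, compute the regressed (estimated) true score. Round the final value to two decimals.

T̂ = 0.590(52) + 0.410(62) ≈ 56.100

56.10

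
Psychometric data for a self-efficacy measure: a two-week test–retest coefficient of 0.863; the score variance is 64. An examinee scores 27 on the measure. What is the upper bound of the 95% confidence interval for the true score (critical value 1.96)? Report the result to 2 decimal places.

32.80

SD = √64 ≈ 8.0000
SEM = 8.0000·√(1 − 0.8630) ≈ 2.9611
Margin = 1.96 · 2.9611 ≈ 5.8037
Upper bound: 27 + 5.8037 = 32.8037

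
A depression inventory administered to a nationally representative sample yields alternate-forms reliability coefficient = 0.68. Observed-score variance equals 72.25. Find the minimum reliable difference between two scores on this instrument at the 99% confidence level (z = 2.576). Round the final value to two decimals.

17.52

SD = √72.25 ≃ 8.5000
The standard error of measurement is 8.5000×√(1 − 0.6800) ≃ 8.5000×0.5657 ≃ 4.8083.
Standard error of the difference = 4.8083·√2 ≃ 6.8000
Minimum reliable difference = 2.576 × SE_diff ≃ 2.576 × 6.8000 ≃ 17.5168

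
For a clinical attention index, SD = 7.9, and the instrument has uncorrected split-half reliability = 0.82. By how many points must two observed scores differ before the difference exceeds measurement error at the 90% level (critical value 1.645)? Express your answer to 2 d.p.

5.78

Full-length reliability (Spearman-Brown) = 2(0.82)/(1+0.82) ≃ 0.901
SEM = 7.900×√(1 − 0.901) ≃ 2.484
SE_diff = SEM × √2 ≃ 2.484 × 1.414 ≃ 3.514
Smallest detectable difference = 1.645×3.514 ≃ 5.780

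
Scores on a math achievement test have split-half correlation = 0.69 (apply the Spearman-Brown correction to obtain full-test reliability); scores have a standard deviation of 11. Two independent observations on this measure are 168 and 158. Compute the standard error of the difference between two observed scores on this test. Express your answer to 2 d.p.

6.66

Spearman-Brown: r = 2(0.69) / (1 + 0.69) = 1.38000 / 1.69000 ≈ 0.81657
SEM = 11.00000·√(1 − 0.81657) ≈ 4.71119
Standard error of the difference = 4.71119·√2 ≈ 6.66262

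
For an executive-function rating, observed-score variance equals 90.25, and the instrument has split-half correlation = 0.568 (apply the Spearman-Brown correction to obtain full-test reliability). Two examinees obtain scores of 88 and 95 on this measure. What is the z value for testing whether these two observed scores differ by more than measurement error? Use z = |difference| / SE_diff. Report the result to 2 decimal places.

SD = √90.25 ≈ 9.50000
Spearman-Brown: r = 2(0.568) / (1 + 0.568) = 1.13600 / 1.56800 ≈ 0.72449
SEM = 9.50000 * √(1 − 0.72449) = 9.50000 * √0.27551 ≈ 9.50000 * 0.52489 ≈ 4.98646
SE_diff = √2 * SEM ≈ 7.05192
z = 7 / 7.05192 ≈ 0.99264

0.99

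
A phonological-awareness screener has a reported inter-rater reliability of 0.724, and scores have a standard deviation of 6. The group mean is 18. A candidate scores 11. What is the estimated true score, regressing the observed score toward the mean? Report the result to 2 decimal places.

T̂ = 0.724(11) + 0.276(18) ≃ 12.932

12.93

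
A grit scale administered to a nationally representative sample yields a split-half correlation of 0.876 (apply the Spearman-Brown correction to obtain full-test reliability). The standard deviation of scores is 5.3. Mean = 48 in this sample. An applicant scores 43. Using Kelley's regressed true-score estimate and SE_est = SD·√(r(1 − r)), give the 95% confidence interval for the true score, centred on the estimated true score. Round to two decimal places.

Spearman-Brown: r = 2(0.876) / (1 + 0.876) = 1.752 / 1.876 ≃ 0.934
T̂ = 0.934(43) + 0.066(48) ≃ 43.330
SE_est = SD · √(r(1 − r)) = 5.300 · √0.062 ≃ 5.300 · 0.248 ≃ 1.317
95% CI: 43.330 ± 2.581 ≃ (40.750, 45.911)

[40.75, 45.91]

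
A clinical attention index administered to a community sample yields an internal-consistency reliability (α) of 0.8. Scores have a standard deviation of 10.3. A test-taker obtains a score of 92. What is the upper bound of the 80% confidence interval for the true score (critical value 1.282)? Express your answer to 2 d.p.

97.91

SEM = 10.300·√(1 − 0.800) ≈ 4.606
Margin = 1.282 · 4.606 ≈ 5.905
Upper bound: 92 + 5.905 = 97.905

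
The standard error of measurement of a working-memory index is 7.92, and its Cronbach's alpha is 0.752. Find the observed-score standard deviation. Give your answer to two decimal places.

σ = SEM·(1 − r)^(−1/2) ≈ 7.92×2.0080 ≈ 15.9037

15.90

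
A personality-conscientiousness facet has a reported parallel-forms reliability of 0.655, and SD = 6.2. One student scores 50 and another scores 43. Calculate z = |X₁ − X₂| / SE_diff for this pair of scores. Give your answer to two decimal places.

1.36

SEM = 6.20000·√(1 − 0.65500) ≈ 3.64168
SE_diff = SEM · √2 ≈ 3.64168 · 1.41421 ≈ 5.15011
z = |50 − 43| / 5.15011 = 7 / 5.15011 ≈ 1.35920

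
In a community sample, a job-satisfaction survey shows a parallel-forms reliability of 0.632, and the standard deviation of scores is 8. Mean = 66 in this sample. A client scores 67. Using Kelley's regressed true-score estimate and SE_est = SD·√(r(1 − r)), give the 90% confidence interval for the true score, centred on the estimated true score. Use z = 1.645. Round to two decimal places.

[60.29, 72.98]

T̂ = r·X + (1 − r)·M = 0.63200×67 + 0.36800×66 = 42.34400 + 24.28800 ≈ 66.63200
SE_est = 8.00000×√(0.63200×0.36800) ≈ 3.85809
CI = 66.63200 ± 1.645 × 3.85809 → [60.28544, 72.97856]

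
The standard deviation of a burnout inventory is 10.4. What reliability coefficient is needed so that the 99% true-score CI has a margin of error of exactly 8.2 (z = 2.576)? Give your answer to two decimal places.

0.91

SEM needed = half-width / z = 8.2/2.576 ≈ 3.1832
r = 1 − (3.1832/10.4)² ≈ 1 − 0.0937 ≈ 0.9063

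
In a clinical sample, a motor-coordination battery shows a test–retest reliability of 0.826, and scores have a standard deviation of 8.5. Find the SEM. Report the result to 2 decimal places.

3.55

SEM = 8.5000 · √(1 − 0.8260) = 8.5000 · √0.1740 ≈ 8.5000 · 0.4171 ≈ 3.5456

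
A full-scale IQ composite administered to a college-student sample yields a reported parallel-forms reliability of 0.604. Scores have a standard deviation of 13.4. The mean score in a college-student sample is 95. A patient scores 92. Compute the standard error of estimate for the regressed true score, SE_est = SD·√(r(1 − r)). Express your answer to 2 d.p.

6.55

SE_est = 13.40000·√[r(1 − r)] ≈ 6.55346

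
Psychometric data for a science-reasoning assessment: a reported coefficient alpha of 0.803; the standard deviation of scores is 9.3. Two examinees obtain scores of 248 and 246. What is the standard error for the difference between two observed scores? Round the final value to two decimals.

The standard error of measurement is 9.30000·√(1 − 0.80300) ≈ 9.30000·0.44385 ≈ 4.12778.
SE_diff = SEM · √2 ≈ 4.12778 · 1.41421 ≈ 5.83756

5.84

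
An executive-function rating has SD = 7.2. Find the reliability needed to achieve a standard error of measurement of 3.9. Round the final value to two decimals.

0.71

r = 1 − (SEM / SD)² = 1 − (3.9000 / 7.2)² ≈ 1 − 0.2934 ≈ 0.7066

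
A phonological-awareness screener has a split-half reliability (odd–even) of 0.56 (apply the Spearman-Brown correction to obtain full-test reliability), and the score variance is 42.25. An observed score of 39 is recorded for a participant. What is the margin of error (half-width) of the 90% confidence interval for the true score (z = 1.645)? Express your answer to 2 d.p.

5.68

σ = 42.25^(1/2) = 6.500
Spearman-Brown: r = 2(0.56) / (1 + 0.56) = 1.120 / 1.560 ≃ 0.718
SEM = 6.500 × √(1 − 0.718) = 6.500 × √0.282 ≃ 6.500 × 0.531 ≃ 3.452
Half-width = 1.645×3.452 ≃ 5.679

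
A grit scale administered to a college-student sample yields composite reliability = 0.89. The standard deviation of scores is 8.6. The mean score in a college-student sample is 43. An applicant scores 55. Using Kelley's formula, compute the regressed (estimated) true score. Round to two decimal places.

T̂ = 0.890(55) + 0.110(43) ≃ 53.680

53.68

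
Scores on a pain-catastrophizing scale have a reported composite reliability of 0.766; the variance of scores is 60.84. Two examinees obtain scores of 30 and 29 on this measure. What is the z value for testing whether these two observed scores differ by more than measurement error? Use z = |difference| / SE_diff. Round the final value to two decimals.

SD = √60.84 = 7.8000
SEM = 7.8000 * √(1 − 0.7660) = 7.8000 * √0.2340 ≃ 7.8000 * 0.4837 ≃ 3.7731
SE_diff = SEM * √2 ≃ 3.7731 * 1.4142 ≃ 5.3360
z = |30 − 29| / 5.3360 = 1 / 5.3360 ≃ 0.1874

0.19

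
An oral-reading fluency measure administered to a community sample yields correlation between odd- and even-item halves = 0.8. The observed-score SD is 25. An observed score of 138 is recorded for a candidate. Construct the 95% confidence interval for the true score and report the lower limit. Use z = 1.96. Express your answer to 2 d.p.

Spearman-Brown: r = 2(0.8) / (1 + 0.8) = 1.600 / 1.800 ≈ 0.889
SEM = 25.000·√(1 − 0.889) ≈ 8.333
Half-width = 1.96·8.333 ≈ 16.333
Lower limit = 138 − 16.333 ≈ 121.667

121.67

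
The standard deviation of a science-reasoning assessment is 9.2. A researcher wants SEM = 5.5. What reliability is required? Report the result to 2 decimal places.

0.64

r = 1 − (5.500/9.2)² ≈ 1 − 0.357 ≈ 0.643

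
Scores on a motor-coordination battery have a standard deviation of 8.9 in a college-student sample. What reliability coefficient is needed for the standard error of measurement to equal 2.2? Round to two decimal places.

0.94

r = 1 − (SEM / SD)² = 1 − (2.200 / 8.9)² ≈ 1 − 0.061 ≈ 0.939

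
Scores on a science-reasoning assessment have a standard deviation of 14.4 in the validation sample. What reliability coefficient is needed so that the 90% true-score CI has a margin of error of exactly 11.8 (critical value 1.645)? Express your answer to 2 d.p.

0.75

SEM needed = half-width / z = 11.8/1.645 ≈ 7.1733
Required reliability = 1 − (SEM/SD)² = 1 − 0.2481 ≈ 0.7519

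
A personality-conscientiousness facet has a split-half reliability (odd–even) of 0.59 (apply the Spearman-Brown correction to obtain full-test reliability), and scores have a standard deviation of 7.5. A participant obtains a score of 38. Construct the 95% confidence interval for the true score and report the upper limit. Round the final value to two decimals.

Full-length reliability (Spearman-Brown) = 2(0.59)/(1+0.59) ≃ 0.7421
SEM = 7.5000 × √(1 − 0.7421) = 7.5000 × √0.2579 ≃ 7.5000 × 0.5078 ≃ 3.8085
1.96 × SEM ≃ 7.4647
Upper bound: 38 + 7.4647 = 45.4647

45.46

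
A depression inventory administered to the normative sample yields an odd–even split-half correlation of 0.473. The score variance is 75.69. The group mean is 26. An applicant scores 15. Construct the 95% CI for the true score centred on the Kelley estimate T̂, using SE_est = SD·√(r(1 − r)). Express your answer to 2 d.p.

SD = √75.69 ≈ 8.7000
r_full = 2·0.473 / (1 + 0.473) ≈ 0.6422
Estimated true score = 0.6422×15 + (1 − 0.6422)×26 ≈ 18.9355
SE_est = SD × √(r(1 − r)) = 8.7000 × √0.2298 ≈ 8.7000 × 0.4793 ≈ 4.1703
CI = 18.9355 ± 1.96 × 4.1703 → [10.7617, 27.1093]

[10.76, 27.11]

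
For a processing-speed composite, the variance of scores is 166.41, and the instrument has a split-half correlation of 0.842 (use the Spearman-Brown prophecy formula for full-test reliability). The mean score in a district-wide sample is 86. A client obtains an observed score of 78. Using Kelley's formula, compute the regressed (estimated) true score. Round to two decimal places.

r_full = 2·0.842 / (1 + 0.842) ≈ 0.9142
T̂ = r·X + (1 − r)·M = 0.9142×78 + 0.0858×86 ≈ 71.3094 + 7.3768 ≈ 78.6862

78.69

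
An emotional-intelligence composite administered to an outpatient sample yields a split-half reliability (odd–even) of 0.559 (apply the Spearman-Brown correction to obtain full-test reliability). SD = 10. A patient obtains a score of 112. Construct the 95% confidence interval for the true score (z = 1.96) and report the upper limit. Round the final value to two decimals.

r_full = 2·0.559 / (1 + 0.559) ≈ 0.71713
SEM = 10.00000 * √(1 − 0.71713) = 10.00000 * √0.28287 ≈ 10.00000 * 0.53186 ≈ 5.31859
Margin = 1.96 * 5.31859 ≈ 10.42443
Upper bound: 112 + 10.42443 = 122.42443

122.42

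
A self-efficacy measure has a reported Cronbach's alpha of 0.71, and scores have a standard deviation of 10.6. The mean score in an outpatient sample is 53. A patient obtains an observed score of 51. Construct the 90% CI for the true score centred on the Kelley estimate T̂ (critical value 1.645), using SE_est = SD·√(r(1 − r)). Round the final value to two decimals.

[43.67, 59.49]

T̂ = 0.7100(51) + 0.2900(53) ≈ 51.5800
SE_est = SD · √(r(1 − r)) = 10.6000 · √0.2059 ≈ 10.6000 · 0.4538 ≈ 4.8099
90% CI: 51.5800 ± 7.9122 ≈ (43.6678, 59.4922)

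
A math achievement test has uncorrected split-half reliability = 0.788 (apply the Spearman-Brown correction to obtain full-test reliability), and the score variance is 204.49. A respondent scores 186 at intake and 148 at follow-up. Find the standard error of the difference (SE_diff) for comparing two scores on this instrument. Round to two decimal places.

6.96

SD = √204.49 = 14.300
Spearman-Brown: r = 2(0.788) / (1 + 0.788) = 1.576 / 1.788 ≈ 0.881
SEM = 14.300 × √(1 − 0.881) = 14.300 × √0.119 ≈ 14.300 × 0.344 ≈ 4.924
SE_diff = √2 × SEM ≈ 6.964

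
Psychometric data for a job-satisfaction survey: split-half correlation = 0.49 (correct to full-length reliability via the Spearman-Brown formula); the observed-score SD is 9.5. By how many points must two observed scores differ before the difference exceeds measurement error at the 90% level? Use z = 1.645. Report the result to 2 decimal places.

r_full = 2·0.49 / (1 + 0.49) ≈ 0.65772
SEM = 9.50000*√(1 − 0.65772) ≈ 5.55796
SE_diff = SEM * √2 ≈ 5.55796 * 1.41421 ≈ 7.86014
Smallest detectable difference = 1.645*7.86014 ≈ 12.92994

12.93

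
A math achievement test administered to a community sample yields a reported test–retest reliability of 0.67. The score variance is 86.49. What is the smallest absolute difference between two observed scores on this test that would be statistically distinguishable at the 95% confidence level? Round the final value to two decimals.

14.81

SD = √86.49 ≈ 9.300
The standard error of measurement is 9.300·√(1 − 0.670) ≈ 9.300·0.574 ≈ 5.342.
SE_diff = SEM · √2 ≈ 5.342 · 1.414 ≈ 7.555
Smallest detectable difference = 1.96·7.555 ≈ 14.808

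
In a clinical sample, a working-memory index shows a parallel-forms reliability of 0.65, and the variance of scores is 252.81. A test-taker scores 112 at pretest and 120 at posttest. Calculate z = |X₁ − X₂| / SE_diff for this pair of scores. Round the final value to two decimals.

0.60

σ = 252.81^(1/2) = 15.900
The standard error of measurement is 15.900*√(1 − 0.650) ≈ 15.900*0.592 ≈ 9.407.
Standard error of the difference = 9.407·√2 ≈ 13.303
z = |112 − 120| / 13.303 = 8 / 13.303 ≈ 0.601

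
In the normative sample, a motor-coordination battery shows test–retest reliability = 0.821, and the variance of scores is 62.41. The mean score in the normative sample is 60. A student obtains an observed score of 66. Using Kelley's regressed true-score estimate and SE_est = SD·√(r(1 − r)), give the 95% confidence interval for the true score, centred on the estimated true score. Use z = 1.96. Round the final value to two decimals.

[58.99, 70.86]

σ = 62.41^(1/2) = 7.90000
T̂ = 0.82100(66) + 0.17900(60) ≈ 64.92600
SE_est = SD · √(r(1 − r)) = 7.90000 · √0.14696 ≈ 7.90000 · 0.38335 ≈ 3.02848
CI = 64.92600 ± 1.96 · 3.02848 → [58.99017, 70.86183]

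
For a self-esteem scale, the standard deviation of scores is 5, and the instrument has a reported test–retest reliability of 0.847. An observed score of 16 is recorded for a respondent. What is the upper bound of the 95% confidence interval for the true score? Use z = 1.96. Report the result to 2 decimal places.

SEM = 5.0000 × √(1 − 0.8470) = 5.0000 × √0.1530 ≈ 5.0000 × 0.3912 ≈ 1.9558
Margin = 1.96 × 1.9558 ≈ 3.8333
Upper bound: 16 + 3.8333 = 19.8333

19.83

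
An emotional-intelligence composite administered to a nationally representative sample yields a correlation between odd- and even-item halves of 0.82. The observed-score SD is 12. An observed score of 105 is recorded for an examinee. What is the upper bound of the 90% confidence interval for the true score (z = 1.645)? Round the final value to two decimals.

111.21

Full-length reliability (Spearman-Brown) = 2(0.82)/(1+0.82) ≈ 0.9011
SEM = 12.0000·√(1 − 0.9011) ≈ 3.7738
Half-width = 1.645·3.7738 ≈ 6.2079
Upper bound: 105 + 6.2079 = 111.2079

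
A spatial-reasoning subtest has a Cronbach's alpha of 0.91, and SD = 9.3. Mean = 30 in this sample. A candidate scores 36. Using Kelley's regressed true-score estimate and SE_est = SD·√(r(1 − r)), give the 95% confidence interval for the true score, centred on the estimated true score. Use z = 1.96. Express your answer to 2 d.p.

[30.24, 40.68]

Estimated true score = 0.910·36 + (1 − 0.910)·30 ≈ 35.460
SE_est = 9.300·√[r(1 − r)] ≈ 2.661
95% CI: 35.460 ± 5.217 ≈ (30.243, 40.677)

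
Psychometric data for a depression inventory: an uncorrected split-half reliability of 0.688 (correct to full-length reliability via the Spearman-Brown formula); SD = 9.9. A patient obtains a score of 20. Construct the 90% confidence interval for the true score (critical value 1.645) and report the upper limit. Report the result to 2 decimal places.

27.00

Spearman-Brown: r = 2(0.688) / (1 + 0.688) = 1.37600 / 1.68800 ≈ 0.81517
SEM = 9.90000·√(1 − 0.81517) ≈ 4.25624
1.645 · SEM ≈ 7.00152
Upper bound: 20 + 7.00152 = 27.00152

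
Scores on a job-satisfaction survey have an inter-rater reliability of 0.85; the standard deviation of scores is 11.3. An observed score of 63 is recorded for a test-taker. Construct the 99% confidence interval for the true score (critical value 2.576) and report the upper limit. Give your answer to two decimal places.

74.27

The standard error of measurement is 11.300·√(1 − 0.850) ≈ 11.300·0.387 ≈ 4.376.
Margin = 2.576 · 4.376 ≈ 11.274
Upper bound: 63 + 11.274 = 74.274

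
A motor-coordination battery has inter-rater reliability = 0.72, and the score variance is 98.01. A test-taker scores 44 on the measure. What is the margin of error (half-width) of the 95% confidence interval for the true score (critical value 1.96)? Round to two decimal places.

10.27

σ = 98.01^(1/2) = 9.900
SEM = 9.900 * √(1 − 0.720) = 9.900 * √0.280 ≈ 9.900 * 0.529 ≈ 5.239
Margin = 1.96 * 5.239 ≈ 10.268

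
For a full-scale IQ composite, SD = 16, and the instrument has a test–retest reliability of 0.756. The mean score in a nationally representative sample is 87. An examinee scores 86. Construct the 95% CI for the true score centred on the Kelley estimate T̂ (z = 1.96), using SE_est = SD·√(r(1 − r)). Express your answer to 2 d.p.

T̂ = 0.756(86) + 0.244(87) ≈ 86.244
SE_est = 16.000·√[r(1 − r)] ≈ 6.872
95% CI: 86.244 ± 13.469 ≈ (72.775, 99.713)

[72.78, 99.71]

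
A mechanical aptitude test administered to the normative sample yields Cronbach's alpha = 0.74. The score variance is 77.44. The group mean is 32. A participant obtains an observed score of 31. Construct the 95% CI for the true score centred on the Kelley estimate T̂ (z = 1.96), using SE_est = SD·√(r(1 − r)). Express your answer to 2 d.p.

[23.69, 38.83]

SD = √77.44 ≈ 8.800
Estimated true score = 0.740×31 + (1 − 0.740)×32 ≈ 31.260
SE_est = 8.800·√[r(1 − r)] ≈ 3.860
CI = 31.260 ± 1.96 × 3.860 → [23.694, 38.826]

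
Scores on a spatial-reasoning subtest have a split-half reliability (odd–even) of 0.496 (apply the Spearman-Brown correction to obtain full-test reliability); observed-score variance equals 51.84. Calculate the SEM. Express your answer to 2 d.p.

4.18

σ = 51.84^(1/2) = 7.200
Spearman-Brown: r = 2(0.496) / (1 + 0.496) = 0.992 / 1.496 ≈ 0.663
The standard error of measurement is 7.200×√(1 − 0.663) ≈ 7.200×0.580 ≈ 4.179.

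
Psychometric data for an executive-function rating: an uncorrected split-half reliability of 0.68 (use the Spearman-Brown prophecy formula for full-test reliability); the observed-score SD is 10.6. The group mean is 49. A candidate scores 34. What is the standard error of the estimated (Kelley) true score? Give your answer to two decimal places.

4.16

r_full = 2·0.68 / (1 + 0.68) ≈ 0.810
SE_est = 10.600·√(0.810·0.190) ≈ 4.162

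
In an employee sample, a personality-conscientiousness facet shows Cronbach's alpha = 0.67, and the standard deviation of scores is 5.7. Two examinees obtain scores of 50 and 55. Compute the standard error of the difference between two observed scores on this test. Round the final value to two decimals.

4.63

SEM = 5.7000 · √(1 − 0.6700) = 5.7000 · √0.3300 ≈ 5.7000 · 0.5745 ≈ 3.2744
Standard error of the difference = 3.2744·√2 ≈ 4.6307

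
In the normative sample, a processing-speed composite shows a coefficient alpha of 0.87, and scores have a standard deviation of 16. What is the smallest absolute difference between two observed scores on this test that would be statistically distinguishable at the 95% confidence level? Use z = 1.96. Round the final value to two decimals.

The standard error of measurement is 16.0000·√(1 − 0.8700) ≃ 16.0000·0.3606 ≃ 5.7689.
SE_diff = √2 · SEM ≃ 8.1584
Smallest detectable difference = 1.96·8.1584 ≃ 15.9905

15.99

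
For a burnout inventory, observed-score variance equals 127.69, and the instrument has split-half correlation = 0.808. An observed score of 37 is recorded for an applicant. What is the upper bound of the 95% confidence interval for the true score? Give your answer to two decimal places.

44.22

SD = √127.69 = 11.3000
Full-length reliability (Spearman-Brown) = 2(0.808)/(1+0.808) ≈ 0.8938
The standard error of measurement is 11.3000·√(1 − 0.8938) ≈ 11.3000·0.3259 ≈ 3.6824.
1.96 · SEM ≈ 7.2175
Upper limit = 37 + 7.2175 ≈ 44.2175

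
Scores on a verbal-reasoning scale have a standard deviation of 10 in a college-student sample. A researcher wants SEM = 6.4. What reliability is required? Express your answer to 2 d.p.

r = 1 − (6.400/10)² ≈ 1 − 0.410 ≈ 0.590

0.59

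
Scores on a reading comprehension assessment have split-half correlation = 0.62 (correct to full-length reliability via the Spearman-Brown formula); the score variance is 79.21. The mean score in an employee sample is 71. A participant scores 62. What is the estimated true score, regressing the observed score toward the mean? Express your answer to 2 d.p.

r_full = 2·0.62 / (1 + 0.62) ≈ 0.76543
Estimated true score = 0.76543×62 + (1 − 0.76543)×71 ≈ 64.11111

64.11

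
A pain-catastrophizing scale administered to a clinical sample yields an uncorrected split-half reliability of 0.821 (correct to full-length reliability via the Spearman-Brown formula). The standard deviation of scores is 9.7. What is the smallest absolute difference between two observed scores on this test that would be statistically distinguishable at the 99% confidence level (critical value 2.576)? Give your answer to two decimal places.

11.08

Spearman-Brown: r = 2(0.821) / (1 + 0.821) = 1.6420 / 1.8210 ≃ 0.9017
SEM = 9.7000 * √(1 − 0.9017) = 9.7000 * √0.0983 ≃ 9.7000 * 0.3135 ≃ 3.0412
SE_diff = √2 * SEM ≃ 4.3009
Smallest detectable difference = 2.576*4.3009 ≃ 11.0791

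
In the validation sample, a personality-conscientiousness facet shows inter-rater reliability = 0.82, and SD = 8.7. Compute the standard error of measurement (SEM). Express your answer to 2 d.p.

3.69

The standard error of measurement is 8.700·√(1 − 0.820) ≃ 8.700·0.424 ≃ 3.691.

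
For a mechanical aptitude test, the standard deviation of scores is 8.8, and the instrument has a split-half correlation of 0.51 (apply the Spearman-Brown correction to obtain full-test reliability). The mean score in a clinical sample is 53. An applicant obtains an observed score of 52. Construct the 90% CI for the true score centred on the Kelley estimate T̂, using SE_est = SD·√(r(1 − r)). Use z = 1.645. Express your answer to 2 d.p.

[45.55, 59.10]

Spearman-Brown: r = 2(0.51) / (1 + 0.51) = 1.02000 / 1.51000 ≈ 0.67550
T̂ = 0.67550(52) + 0.32450(53) ≈ 52.32450
SE_est = SD × √(r(1 − r)) = 8.80000 × √0.21920 ≈ 8.80000 × 0.46819 ≈ 4.12006
CI = 52.32450 ± 1.645 × 4.12006 → [45.54700, 59.10201]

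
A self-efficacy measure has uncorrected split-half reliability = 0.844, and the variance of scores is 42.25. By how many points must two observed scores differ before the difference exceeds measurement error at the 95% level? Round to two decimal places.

5.24

σ = 42.25^(1/2) = 6.500
r_full = 2·0.844 / (1 + 0.844) ≈ 0.915
SEM = 6.500*√(1 − 0.915) ≈ 1.891
SE_diff = SEM * √2 ≈ 1.891 * 1.414 ≈ 2.674
Smallest detectable difference = 1.96*2.674 ≈ 5.240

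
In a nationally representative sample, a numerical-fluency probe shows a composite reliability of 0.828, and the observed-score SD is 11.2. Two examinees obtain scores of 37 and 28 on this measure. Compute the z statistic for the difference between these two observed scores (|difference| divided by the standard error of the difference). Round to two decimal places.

1.37

SEM = 11.2000 · √(1 − 0.8280) = 11.2000 · √0.1720 ≈ 11.2000 · 0.4147 ≈ 4.6450
Standard error of the difference = 4.6450·√2 ≈ 6.5690
z = |37 − 28| / 6.5690 = 9 / 6.5690 ≈ 1.3701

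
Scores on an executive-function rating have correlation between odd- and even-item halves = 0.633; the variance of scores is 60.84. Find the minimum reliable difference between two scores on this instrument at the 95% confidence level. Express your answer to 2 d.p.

10.25

σ = 60.84^(1/2) = 7.8000
r_full = 2·0.633 / (1 + 0.633) ≈ 0.7753
SEM = 7.8000 · √(1 − 0.7753) = 7.8000 · √0.2247 ≈ 7.8000 · 0.4741 ≈ 3.6977
SE_diff = SEM · √2 ≈ 3.6977 · 1.4142 ≈ 5.2294
Minimum reliable difference = 1.96 · SE_diff ≈ 1.96 · 5.2294 ≈ 10.2496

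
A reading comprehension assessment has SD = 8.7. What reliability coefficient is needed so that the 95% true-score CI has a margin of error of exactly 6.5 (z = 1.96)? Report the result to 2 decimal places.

0.85

SEM needed = half-width / z = 6.5/1.96 ≃ 3.31633
Required reliability = 1 − (SEM/SD)² = 1 − 0.14530 ≃ 0.85470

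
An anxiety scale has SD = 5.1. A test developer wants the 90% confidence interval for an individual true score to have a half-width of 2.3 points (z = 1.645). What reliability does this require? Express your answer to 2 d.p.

0.92

Required SEM = 2.3 / 1.645 ≃ 1.3982
Required reliability = 1 − (SEM/SD)² = 1 − 0.0752 ≃ 0.9248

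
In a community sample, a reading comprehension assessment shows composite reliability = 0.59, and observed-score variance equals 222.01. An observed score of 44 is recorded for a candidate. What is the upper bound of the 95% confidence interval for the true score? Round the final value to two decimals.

62.70

σ = 222.01^(1/2) = 14.9000
SEM = 14.9000 * √(1 − 0.5900) = 14.9000 * √0.4100 ≈ 14.9000 * 0.6403 ≈ 9.5407
Margin = 1.96 * 9.5407 ≈ 18.6997
Upper limit = 44 + 18.6997 ≈ 62.6997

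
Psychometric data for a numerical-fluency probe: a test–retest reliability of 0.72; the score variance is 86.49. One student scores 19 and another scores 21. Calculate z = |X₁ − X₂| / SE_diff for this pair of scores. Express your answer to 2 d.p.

0.29

SD = √86.49 ≃ 9.30000
The standard error of measurement is 9.30000·√(1 − 0.72000) ≃ 9.30000·0.52915 ≃ 4.92110.
SE_diff = SEM · √2 ≃ 4.92110 · 1.41421 ≃ 6.95948
z = 2 / 6.95948 ≃ 0.28738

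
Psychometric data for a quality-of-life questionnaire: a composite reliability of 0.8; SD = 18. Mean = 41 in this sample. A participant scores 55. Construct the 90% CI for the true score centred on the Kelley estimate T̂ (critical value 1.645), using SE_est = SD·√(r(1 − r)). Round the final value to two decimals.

[40.36, 64.04]

T̂ = 0.8000(55) + 0.2000(41) ≈ 52.2000
SE_est = SD × √(r(1 − r)) = 18.0000 × √0.1600 ≈ 18.0000 × 0.4000 ≈ 7.2000
CI = 52.2000 ± 1.645 × 7.2000 → [40.3560, 64.0440]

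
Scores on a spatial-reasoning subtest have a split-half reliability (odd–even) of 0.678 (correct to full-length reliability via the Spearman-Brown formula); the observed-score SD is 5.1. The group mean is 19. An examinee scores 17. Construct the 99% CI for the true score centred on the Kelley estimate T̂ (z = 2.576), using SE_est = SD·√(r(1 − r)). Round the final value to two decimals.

Full-length reliability (Spearman-Brown) = 2(0.678)/(1+0.678) ≈ 0.80810
T̂ = 0.80810(17) + 0.19190(19) ≈ 17.38379
SE_est = SD × √(r(1 − r)) = 5.10000 × √0.15507 ≈ 5.10000 × 0.39379 ≈ 2.00833
CI = 17.38379 ± 2.576 × 2.00833 → [12.21032, 22.55726]

[12.21, 22.56]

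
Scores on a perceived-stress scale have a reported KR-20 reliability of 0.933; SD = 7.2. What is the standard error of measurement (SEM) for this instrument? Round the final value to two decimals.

SEM = 7.200 * √(1 − 0.933) = 7.200 * √0.067 ≈ 7.200 * 0.259 ≈ 1.864

1.86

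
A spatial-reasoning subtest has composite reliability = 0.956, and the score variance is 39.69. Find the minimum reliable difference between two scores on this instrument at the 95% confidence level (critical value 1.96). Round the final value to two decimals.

3.66

SD = √39.69 = 6.300
SEM = 6.300 × √(1 − 0.956) = 6.300 × √0.044 ≃ 6.300 × 0.210 ≃ 1.321
SE_diff = SEM × √2 ≃ 1.321 × 1.414 ≃ 1.869
Minimum reliable difference = 1.96 × SE_diff ≃ 1.96 × 1.869 ≃ 3.663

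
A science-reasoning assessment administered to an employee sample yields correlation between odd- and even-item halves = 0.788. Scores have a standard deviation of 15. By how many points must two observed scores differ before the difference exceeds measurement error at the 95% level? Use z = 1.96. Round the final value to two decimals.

Spearman-Brown: r = 2(0.788) / (1 + 0.788) = 1.5760 / 1.7880 ≈ 0.8814
SEM = 15.0000 * √(1 − 0.8814) = 15.0000 * √0.1186 ≈ 15.0000 * 0.3443 ≈ 5.1651
SE_diff = √2 * SEM ≈ 7.3045
Minimum reliable difference = 1.96 * SE_diff ≈ 1.96 * 7.3045 ≈ 14.3168

14.32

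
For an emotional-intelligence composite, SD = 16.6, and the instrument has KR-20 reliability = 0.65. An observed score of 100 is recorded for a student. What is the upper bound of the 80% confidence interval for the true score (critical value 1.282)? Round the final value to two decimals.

112.59

SEM = 16.6000×√(1 − 0.6500) ≈ 9.8207
Half-width = 1.282×9.8207 ≈ 12.5901
Upper bound: 100 + 12.5901 = 112.5901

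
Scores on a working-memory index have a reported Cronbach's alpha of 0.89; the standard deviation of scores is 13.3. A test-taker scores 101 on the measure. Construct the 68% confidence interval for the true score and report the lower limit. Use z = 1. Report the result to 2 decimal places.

96.59

SEM = 13.30000 × √(1 − 0.89000) = 13.30000 × √0.11000 ≃ 13.30000 × 0.33166 ≃ 4.41111
Margin = 1 × 4.41111 ≃ 4.41111
Lower bound: 101 − 4.41111 = 96.58889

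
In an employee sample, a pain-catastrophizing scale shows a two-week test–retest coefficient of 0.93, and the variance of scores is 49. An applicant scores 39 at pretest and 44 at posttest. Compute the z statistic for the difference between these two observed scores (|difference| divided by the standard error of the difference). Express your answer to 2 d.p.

1.91

SD = √49 = 7.0000
The standard error of measurement is 7.0000×√(1 − 0.9300) ≃ 7.0000×0.2646 ≃ 1.8520.
SE_diff = √2 × SEM ≃ 2.6192
z = |39 − 44| / 2.6192 = 5 / 2.6192 ≃ 1.9090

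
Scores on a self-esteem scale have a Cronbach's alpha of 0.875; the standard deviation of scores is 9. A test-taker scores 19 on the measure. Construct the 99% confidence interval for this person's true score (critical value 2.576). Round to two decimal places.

SEM = 9.0000 * √(1 − 0.8750) = 9.0000 * √0.1250 ≈ 9.0000 * 0.3536 ≈ 3.1820
Half-width = 2.576*3.1820 ≈ 8.1968
Interval: (10.8032, 27.1968)

[10.80, 27.20]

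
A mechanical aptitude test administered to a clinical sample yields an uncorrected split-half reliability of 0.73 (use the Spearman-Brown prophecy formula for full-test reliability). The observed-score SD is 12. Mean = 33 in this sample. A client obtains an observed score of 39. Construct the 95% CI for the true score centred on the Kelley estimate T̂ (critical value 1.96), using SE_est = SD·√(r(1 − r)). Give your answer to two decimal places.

Full-length reliability (Spearman-Brown) = 2(0.73)/(1+0.73) ≃ 0.844
T̂ = r·X + (1 − r)·M = 0.844·39 + 0.156·33 ≃ 32.913 + 5.150 ≃ 38.064
SE_est = SD · √(r(1 − r)) = 12.000 · √0.132 ≃ 12.000 · 0.363 ≃ 4.355
95% CI: 38.064 ± 8.536 ≃ (29.528, 46.599)

[29.53, 46.60]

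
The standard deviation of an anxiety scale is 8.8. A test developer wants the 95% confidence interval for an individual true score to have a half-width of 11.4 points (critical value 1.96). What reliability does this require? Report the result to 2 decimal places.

0.56

SEM needed = half-width / z = 11.4/1.96 ≈ 5.816
r = 1 − (5.816/8.8)² ≈ 1 − 0.437 ≈ 0.563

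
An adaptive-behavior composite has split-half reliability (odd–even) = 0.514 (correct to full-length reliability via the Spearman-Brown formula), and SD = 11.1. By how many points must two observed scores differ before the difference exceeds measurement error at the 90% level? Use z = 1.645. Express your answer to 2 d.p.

14.63

Spearman-Brown: r = 2(0.514) / (1 + 0.514) = 1.0280 / 1.5140 ≃ 0.6790
SEM = 11.1000·√(1 − 0.6790) ≃ 6.2890
Standard error of the difference = 6.2890·√2 ≃ 8.8939
Minimum reliable difference = 1.645 · SE_diff ≃ 1.645 · 8.8939 ≃ 14.6305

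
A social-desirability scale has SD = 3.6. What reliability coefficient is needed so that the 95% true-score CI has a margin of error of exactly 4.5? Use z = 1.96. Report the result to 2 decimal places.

0.59

Required SEM = 4.5 / 1.96 ≃ 2.2959
r = 1 − (SEM / SD)² = 1 − (2.2959 / 3.6)² ≃ 1 − 0.4067 ≃ 0.5933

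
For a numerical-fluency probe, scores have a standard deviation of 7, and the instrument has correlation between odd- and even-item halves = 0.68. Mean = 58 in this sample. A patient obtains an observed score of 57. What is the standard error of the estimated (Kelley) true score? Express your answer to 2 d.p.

2.75

Spearman-Brown: r = 2(0.68) / (1 + 0.68) = 1.3600 / 1.6800 ≈ 0.8095
SE_est = SD * √(r(1 − r)) = 7.0000 * √0.1542 ≈ 7.0000 * 0.3927 ≈ 2.7487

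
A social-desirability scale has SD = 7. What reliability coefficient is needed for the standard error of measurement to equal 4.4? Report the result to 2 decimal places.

0.60

r = 1 − (SEM / SD)² = 1 − (4.40000 / 7)² ≈ 1 − 0.39510 ≈ 0.60490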